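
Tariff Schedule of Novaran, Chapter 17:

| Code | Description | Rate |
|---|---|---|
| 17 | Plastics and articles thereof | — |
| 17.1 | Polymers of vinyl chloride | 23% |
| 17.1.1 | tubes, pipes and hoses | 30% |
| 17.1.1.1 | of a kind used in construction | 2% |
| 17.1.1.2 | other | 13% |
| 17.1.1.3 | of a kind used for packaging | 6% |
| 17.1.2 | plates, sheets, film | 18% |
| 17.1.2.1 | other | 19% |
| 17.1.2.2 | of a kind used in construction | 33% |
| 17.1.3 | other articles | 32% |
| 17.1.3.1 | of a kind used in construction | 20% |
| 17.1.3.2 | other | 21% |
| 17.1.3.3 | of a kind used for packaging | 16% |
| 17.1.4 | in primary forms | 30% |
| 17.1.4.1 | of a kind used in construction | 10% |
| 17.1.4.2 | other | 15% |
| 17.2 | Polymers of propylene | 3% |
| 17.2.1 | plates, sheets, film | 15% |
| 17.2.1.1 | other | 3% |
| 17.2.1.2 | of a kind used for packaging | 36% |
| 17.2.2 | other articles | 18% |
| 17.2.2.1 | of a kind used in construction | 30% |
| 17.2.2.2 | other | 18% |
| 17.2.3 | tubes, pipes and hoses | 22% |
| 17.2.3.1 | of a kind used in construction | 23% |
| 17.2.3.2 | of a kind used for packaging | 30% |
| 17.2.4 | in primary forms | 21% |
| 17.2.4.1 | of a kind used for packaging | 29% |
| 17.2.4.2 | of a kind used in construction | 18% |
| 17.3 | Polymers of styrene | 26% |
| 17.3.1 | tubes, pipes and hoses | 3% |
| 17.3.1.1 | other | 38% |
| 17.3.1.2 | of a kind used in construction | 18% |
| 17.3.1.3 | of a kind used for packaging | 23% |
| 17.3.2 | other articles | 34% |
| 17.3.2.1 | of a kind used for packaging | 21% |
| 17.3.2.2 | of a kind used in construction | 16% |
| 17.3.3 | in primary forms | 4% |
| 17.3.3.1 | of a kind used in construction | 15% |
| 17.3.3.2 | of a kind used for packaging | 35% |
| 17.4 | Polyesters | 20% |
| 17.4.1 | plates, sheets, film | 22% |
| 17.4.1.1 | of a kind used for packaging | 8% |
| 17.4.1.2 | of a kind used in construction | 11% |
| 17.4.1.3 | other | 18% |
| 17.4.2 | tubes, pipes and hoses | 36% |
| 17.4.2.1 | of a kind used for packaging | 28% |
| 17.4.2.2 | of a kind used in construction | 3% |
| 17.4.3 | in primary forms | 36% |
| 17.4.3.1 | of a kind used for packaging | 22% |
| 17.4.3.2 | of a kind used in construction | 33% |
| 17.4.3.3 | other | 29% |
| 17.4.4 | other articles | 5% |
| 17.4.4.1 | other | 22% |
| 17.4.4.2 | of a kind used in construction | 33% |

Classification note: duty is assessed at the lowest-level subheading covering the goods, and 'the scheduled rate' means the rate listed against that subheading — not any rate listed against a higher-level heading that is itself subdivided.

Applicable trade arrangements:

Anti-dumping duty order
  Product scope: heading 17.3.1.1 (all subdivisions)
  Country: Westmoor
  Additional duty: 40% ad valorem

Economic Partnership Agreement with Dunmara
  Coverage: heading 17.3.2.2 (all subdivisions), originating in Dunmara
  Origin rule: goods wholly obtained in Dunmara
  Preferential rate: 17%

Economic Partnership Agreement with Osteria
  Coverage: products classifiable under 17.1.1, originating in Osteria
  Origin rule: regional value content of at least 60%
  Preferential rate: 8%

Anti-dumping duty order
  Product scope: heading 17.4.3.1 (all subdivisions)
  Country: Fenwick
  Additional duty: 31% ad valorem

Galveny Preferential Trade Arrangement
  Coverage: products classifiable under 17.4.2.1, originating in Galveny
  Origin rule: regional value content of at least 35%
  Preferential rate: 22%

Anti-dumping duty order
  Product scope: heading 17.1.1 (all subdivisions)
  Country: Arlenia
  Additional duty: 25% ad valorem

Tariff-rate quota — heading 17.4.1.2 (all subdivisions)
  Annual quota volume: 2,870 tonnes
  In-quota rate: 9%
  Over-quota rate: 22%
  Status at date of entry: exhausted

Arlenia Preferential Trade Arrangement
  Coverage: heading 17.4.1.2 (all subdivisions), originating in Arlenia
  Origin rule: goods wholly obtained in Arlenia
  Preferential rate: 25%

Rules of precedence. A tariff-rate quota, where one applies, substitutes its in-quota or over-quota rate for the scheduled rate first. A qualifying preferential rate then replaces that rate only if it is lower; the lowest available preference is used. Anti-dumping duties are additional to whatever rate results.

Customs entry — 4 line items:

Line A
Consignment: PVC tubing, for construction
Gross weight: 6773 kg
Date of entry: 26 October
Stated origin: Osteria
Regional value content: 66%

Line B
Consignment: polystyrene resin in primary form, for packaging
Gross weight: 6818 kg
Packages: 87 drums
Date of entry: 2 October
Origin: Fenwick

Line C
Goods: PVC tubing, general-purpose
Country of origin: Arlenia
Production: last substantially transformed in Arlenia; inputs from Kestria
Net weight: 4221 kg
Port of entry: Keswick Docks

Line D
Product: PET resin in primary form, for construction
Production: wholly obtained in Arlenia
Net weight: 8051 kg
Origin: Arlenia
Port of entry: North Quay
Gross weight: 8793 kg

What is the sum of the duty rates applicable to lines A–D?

108%

Line A: PVC → 17.1; tubing → 17.1.1; for construction → 17.1.1.1. Scheduled 2%. Osteria agreement on 17.1.1: RVC ≥ 60% → 8% available; preference 8% not lower than 2% → no reduction. → 2%.
Line B: polystyrene → 17.3; resin in primary form → 17.3.3; for packaging → 17.3.3.2. Scheduled 35%. No special measure applies. → 35%.
Line C: PVC → 17.1; tubing → 17.1.1; general-purpose → 17.1.1.2. Scheduled 13%. Arlenia agreement on 17.4.1.2: 17.1.1.2 not covered; anti-dumping (Arlenia, 17.1.1): +25%; total 13% + 25% = 38%. → 38%.
Line D: PET → 17.4; resin in primary form → 17.4.3; for construction → 17.4.3.2. Scheduled 33%. Arlenia agreement on 17.4.1.2: 17.4.3.2 not covered. → 33%.
Sum: 2% + 35% + 38% + 33% = 108%.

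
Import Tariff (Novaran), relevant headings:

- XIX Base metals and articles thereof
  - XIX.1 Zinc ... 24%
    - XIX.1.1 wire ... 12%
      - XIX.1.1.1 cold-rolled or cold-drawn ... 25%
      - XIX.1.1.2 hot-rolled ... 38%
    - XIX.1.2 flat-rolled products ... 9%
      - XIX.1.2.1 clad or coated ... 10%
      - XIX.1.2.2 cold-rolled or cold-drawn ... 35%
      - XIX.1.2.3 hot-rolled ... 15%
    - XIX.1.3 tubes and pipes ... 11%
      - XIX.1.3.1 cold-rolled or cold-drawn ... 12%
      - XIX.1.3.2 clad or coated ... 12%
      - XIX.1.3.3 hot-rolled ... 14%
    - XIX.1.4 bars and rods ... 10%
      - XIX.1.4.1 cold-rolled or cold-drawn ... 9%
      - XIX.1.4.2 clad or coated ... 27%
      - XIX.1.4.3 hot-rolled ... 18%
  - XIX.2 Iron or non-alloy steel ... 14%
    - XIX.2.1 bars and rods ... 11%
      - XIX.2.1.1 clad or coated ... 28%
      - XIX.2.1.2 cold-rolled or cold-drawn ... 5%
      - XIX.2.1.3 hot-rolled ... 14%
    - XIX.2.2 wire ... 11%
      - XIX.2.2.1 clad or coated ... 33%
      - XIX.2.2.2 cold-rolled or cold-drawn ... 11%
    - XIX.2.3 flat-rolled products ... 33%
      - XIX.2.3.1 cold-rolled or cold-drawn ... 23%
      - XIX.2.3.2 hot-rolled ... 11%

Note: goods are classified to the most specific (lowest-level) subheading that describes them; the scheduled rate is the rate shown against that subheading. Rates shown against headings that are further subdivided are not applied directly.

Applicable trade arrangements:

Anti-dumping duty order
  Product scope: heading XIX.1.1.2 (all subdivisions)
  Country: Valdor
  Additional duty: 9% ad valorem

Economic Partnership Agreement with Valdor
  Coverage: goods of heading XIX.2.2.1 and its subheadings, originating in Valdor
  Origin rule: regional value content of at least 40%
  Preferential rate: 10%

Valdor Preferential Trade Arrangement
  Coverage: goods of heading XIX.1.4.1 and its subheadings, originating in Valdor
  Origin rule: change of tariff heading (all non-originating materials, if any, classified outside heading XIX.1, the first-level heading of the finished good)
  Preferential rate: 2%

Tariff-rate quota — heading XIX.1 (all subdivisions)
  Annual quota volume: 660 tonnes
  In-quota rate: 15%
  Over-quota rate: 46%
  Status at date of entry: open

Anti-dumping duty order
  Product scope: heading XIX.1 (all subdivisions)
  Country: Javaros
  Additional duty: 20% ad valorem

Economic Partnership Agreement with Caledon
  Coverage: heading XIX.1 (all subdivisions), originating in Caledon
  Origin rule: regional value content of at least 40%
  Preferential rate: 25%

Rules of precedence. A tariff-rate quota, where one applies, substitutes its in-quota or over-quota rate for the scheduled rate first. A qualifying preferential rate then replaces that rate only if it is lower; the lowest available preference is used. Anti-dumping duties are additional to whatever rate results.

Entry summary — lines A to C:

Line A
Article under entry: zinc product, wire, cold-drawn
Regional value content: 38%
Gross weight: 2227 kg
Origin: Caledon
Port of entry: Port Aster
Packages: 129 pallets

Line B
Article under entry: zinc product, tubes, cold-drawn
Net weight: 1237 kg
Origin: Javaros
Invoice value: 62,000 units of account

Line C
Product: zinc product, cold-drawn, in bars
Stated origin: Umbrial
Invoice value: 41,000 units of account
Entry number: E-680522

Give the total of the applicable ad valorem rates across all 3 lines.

Line A: zinc → XIX.1; wire → XIX.1.1; cold-drawn → XIX.1.1.1. Scheduled 25%. quota on XIX.1 open → in-quota 15%; Caledon agreement on XIX.1: RVC < 40%. → 15%.
Line B: zinc → XIX.1; tubes → XIX.1.3; cold-drawn → XIX.1.3.1. Scheduled 12%. quota on XIX.1 open → in-quota 15%; anti-dumping (Javaros, XIX.1): +20%; total 15% + 20% = 35%. → 35%.
Line C: zinc → XIX.1; in bars → XIX.1.4; cold-drawn → XIX.1.4.1. Scheduled 9%. quota on XIX.1 open → in-quota 15%. → 15%.
Sum: 15% + 35% + 15% = 65%.

65%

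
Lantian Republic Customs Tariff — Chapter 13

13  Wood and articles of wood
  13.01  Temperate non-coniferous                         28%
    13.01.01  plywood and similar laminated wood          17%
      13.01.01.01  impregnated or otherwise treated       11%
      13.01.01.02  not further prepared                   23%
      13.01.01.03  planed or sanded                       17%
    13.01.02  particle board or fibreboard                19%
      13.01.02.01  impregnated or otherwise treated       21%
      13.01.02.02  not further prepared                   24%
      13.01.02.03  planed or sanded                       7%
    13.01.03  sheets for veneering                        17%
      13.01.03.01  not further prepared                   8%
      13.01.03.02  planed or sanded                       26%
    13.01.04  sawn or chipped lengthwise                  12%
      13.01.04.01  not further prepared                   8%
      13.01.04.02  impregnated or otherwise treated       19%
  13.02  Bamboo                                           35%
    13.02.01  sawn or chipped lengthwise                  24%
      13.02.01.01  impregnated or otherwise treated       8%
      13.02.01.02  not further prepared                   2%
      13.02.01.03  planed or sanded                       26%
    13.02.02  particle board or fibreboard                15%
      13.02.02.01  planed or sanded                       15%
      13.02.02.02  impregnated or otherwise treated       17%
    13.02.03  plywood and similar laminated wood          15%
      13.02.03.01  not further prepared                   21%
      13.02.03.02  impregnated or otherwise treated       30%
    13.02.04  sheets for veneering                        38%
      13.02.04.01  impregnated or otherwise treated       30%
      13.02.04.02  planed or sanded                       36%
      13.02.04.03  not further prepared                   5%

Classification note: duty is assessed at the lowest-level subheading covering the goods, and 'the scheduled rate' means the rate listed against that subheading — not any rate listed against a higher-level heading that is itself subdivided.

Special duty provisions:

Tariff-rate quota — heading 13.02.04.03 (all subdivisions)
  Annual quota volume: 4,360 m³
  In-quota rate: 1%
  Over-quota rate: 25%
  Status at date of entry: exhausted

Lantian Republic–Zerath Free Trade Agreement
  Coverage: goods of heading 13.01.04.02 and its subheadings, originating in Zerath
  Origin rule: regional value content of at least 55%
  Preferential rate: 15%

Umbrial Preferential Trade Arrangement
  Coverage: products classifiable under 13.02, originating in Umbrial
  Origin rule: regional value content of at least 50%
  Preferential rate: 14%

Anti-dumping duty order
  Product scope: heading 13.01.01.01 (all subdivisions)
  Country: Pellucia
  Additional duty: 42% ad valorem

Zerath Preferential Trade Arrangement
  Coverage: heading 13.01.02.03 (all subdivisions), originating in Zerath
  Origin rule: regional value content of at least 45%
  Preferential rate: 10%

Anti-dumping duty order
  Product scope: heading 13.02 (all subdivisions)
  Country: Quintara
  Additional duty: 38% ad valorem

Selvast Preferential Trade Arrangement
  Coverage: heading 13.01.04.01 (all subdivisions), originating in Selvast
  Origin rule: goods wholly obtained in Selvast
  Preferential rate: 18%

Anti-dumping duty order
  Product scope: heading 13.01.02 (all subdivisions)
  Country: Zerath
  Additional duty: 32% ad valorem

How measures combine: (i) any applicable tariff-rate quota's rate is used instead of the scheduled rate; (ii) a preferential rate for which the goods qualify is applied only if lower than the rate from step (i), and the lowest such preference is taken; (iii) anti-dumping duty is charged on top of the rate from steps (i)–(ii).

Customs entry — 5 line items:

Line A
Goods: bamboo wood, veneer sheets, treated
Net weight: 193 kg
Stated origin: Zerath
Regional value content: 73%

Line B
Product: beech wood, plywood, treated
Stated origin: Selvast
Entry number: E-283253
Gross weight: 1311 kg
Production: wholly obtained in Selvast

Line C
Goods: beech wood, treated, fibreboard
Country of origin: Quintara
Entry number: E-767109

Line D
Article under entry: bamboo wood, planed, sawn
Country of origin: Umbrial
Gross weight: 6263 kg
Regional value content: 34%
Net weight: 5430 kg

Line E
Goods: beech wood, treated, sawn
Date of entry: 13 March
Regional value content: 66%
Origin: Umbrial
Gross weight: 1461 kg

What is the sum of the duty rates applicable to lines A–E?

Line A: bamboo → 13.02; veneer sheets → 13.02.04; treated → 13.02.04.01. Scheduled 30%. Zerath agreement on 13.01.04.02: 13.02.04.01 not covered; Zerath agreement on 13.01.02.03: 13.02.04.01 not covered. → 30%.
Line B: beech → 13.01; plywood → 13.01.01; treated → 13.01.01.01. Scheduled 11%. Selvast agreement on 13.01.04.01: 13.01.01.01 not covered. → 11%.
Line C: beech → 13.01; fibreboard → 13.01.02; treated → 13.01.02.01. Scheduled 21%. No special measure applies. → 21%.
Line D: bamboo → 13.02; sawn → 13.02.01; planed → 13.02.01.03. Scheduled 26%. Umbrial agreement on 13.02: RVC < 50%. → 26%.
Line E: beech → 13.01; sawn → 13.01.04; treated → 13.01.04.02. Scheduled 19%. Umbrial agreement on 13.02: 13.01.04.02 not covered. → 19%.
Sum: 30% + 11% + 21% + 26% + 19% = 107%.

107%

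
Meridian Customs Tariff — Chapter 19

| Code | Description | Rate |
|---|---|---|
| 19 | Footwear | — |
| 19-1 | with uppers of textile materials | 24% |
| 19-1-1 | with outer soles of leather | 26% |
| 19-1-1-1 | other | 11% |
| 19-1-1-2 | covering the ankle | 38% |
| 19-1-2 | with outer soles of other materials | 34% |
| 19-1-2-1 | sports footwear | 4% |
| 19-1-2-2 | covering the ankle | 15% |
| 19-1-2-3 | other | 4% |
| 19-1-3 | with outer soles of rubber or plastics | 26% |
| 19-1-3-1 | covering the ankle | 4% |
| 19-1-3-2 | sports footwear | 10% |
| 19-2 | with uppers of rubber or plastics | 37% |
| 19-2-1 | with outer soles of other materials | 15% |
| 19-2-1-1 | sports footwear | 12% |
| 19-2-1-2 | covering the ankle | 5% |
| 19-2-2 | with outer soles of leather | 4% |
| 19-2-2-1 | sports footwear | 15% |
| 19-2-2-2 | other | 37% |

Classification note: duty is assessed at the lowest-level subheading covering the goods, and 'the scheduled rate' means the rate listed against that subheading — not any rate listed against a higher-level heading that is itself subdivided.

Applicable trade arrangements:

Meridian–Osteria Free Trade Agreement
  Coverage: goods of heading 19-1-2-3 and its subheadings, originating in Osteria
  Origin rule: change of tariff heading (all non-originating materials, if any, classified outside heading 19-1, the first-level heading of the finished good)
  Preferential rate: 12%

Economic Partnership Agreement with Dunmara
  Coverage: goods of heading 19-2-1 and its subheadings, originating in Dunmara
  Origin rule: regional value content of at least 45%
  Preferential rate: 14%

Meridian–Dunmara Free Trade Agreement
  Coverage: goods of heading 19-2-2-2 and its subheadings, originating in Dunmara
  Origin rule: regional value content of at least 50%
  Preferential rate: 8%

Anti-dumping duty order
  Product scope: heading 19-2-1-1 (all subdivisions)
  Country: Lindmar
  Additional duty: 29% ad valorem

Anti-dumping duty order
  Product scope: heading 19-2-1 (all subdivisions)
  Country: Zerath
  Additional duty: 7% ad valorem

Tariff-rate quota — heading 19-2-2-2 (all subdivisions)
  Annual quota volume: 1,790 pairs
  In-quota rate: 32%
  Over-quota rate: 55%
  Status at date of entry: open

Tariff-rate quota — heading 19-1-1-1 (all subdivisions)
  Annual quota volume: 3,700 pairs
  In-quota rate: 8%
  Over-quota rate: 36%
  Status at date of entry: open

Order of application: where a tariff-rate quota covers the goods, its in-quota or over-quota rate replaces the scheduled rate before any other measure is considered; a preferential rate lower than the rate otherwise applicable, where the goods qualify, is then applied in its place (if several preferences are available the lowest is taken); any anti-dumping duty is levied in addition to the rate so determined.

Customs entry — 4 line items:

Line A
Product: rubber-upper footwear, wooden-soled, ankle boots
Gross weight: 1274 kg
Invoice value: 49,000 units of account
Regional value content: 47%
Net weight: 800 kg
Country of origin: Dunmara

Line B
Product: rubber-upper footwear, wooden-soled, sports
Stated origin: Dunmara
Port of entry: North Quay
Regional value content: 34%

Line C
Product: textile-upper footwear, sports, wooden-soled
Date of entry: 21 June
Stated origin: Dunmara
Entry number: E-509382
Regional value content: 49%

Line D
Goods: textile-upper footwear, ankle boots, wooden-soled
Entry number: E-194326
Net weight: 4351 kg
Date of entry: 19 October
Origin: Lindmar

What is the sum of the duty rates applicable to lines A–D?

Line A: rubber-upper → 19-2; wooden-soled → 19-2-1; ankle boots → 19-2-1-2. Scheduled 5%. Dunmara agreement on 19-2-1: RVC ≥ 45% → 14% available; Dunmara agreement on 19-2-2-2: 19-2-1-2 not covered; preference 14% not lower than 5% → no reduction. → 5%.
Line B: rubber-upper → 19-2; wooden-soled → 19-2-1; sports → 19-2-1-1. Scheduled 12%. Dunmara agreement on 19-2-1: RVC < 45%; Dunmara agreement on 19-2-2-2: 19-2-1-1 not covered. → 12%.
Line C: textile-upper → 19-1; wooden-soled → 19-1-2; sports → 19-1-2-1. Scheduled 4%. Dunmara agreement on 19-2-1: 19-1-2-1 not covered; Dunmara agreement on 19-2-2-2: 19-1-2-1 not covered. → 4%.
Line D: textile-upper → 19-1; wooden-soled → 19-1-2; ankle boots → 19-1-2-2. Scheduled 15%. No special measure applies. → 15%.
Sum: 5% + 12% + 4% + 15% = 36%.

36%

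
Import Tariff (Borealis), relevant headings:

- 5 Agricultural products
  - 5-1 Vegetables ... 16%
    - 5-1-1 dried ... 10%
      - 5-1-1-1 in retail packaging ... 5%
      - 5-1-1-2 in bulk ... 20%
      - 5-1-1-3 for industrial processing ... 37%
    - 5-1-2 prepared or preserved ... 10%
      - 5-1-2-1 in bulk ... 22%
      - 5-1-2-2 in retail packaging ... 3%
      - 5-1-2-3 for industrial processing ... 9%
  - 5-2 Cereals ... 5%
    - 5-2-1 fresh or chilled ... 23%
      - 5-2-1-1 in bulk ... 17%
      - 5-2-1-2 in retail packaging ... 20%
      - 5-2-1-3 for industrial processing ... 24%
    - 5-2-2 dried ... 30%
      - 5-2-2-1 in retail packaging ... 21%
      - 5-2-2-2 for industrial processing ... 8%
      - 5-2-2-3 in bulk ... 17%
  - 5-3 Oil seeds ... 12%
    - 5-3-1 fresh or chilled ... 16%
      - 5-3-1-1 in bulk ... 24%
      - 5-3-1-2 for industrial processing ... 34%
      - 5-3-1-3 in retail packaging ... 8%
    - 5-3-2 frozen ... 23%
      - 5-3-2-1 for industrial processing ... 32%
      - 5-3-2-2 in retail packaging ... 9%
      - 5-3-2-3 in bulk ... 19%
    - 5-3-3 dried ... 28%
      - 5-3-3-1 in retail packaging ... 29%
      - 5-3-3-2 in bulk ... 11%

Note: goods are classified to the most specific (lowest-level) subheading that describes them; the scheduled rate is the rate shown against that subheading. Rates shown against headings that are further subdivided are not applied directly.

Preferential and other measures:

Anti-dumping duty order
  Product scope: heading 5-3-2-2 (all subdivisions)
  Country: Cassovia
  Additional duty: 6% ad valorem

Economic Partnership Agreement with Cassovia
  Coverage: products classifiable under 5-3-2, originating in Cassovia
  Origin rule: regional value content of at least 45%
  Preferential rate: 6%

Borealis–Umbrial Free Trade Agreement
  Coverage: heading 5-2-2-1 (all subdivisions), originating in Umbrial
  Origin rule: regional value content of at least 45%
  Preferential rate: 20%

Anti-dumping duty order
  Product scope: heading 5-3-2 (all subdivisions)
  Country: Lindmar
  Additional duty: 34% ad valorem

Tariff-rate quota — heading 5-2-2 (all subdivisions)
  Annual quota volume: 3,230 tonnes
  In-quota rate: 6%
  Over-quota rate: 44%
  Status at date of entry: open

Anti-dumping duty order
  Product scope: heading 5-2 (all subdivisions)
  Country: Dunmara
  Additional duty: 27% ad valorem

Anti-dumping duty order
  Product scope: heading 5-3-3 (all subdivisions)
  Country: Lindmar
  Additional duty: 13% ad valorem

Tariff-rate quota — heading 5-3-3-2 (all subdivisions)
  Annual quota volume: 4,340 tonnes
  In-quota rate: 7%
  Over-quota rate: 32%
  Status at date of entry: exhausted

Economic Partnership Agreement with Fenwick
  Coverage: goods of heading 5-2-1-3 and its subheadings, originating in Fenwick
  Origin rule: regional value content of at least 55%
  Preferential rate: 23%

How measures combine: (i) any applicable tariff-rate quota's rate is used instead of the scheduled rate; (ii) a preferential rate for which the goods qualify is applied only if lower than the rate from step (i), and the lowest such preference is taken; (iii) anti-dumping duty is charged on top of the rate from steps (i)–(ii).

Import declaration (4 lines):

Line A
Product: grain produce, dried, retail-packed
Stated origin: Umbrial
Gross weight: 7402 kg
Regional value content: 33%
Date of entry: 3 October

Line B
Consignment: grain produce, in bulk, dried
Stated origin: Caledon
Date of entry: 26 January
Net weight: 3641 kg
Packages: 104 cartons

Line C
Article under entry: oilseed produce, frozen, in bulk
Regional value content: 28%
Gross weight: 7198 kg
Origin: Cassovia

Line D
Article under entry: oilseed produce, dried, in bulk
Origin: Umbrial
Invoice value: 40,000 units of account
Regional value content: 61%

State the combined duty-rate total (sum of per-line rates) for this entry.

Line A: grain → 5-2; dried → 5-2-2; retail-packed → 5-2-2-1. Scheduled 21%. quota on 5-2-2 open → in-quota 6%; Umbrial agreement on 5-2-2-1: RVC < 45%. → 6%.
Line B: grain → 5-2; dried → 5-2-2; in bulk → 5-2-2-3. Scheduled 17%. quota on 5-2-2 open → in-quota 6%. → 6%.
Line C: oilseed → 5-3; frozen → 5-3-2; in bulk → 5-3-2-3. Scheduled 19%. Cassovia agreement on 5-3-2: RVC < 45%. → 19%.
Line D: oilseed → 5-3; dried → 5-3-3; in bulk → 5-3-3-2. Scheduled 11%. quota on 5-3-3-2 exhausted → over-quota 32%; Umbrial agreement on 5-2-2-1: 5-3-3-2 not covered. → 32%.
Sum: 6% + 6% + 19% + 32% = 63%.

63%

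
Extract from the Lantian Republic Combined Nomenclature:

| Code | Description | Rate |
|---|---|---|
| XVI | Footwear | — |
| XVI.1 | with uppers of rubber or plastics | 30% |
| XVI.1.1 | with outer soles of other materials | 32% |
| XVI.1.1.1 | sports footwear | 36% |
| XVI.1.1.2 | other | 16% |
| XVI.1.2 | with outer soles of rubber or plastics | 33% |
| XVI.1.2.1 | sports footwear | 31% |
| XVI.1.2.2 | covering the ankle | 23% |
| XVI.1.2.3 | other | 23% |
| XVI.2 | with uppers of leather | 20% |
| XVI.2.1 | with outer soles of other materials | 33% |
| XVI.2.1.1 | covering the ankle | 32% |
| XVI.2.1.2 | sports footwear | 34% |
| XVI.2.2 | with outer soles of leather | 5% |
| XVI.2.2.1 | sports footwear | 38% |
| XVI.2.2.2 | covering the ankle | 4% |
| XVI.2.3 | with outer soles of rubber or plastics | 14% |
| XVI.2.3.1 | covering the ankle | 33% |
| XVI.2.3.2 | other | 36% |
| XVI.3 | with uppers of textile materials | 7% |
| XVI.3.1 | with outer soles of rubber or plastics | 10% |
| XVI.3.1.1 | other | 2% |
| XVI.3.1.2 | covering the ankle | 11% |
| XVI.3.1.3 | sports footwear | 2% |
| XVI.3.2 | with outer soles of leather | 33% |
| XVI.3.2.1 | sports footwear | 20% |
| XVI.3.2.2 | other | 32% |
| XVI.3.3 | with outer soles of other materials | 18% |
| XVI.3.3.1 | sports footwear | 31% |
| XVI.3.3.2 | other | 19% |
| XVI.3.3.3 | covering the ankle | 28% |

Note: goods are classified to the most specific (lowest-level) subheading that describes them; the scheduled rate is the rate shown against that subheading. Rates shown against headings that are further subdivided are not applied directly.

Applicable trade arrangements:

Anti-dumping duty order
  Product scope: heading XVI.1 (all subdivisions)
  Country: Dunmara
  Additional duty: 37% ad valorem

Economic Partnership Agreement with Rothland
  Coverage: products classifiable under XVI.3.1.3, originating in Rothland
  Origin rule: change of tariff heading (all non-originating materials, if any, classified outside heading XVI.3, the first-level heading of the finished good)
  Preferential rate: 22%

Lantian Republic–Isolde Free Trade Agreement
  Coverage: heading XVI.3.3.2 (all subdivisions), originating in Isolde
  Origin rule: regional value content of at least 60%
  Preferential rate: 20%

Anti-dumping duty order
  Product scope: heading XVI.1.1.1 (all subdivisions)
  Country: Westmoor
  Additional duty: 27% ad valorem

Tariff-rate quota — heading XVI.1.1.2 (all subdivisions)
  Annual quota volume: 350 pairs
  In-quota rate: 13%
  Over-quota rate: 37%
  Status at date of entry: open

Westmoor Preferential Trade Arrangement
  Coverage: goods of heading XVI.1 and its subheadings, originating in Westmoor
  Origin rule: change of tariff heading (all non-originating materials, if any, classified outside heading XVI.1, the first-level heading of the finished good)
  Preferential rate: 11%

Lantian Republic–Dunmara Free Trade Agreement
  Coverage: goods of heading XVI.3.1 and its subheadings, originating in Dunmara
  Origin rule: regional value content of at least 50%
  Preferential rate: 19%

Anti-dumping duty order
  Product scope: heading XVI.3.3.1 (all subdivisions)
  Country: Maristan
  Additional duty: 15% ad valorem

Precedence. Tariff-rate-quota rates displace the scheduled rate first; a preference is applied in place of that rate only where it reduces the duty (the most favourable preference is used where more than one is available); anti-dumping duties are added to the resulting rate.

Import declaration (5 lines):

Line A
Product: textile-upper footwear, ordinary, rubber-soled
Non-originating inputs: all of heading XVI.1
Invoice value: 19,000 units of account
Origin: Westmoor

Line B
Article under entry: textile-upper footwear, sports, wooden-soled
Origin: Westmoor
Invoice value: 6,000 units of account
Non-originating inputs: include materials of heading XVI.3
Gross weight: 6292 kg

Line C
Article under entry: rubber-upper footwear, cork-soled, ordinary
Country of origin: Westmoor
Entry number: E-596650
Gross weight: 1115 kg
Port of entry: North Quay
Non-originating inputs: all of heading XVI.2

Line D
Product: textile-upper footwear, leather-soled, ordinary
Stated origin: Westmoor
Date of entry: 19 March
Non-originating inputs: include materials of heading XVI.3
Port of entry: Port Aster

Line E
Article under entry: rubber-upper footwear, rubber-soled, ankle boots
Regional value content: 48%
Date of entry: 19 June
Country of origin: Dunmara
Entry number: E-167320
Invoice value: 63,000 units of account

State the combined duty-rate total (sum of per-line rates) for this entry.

136%

Line A: textile-upper → XVI.3; rubber-soled → XVI.3.1; ordinary → XVI.3.1.1. Scheduled 2%. Westmoor agreement on XVI.1: XVI.3.1.1 not covered. → 2%.
Line B: textile-upper → XVI.3; wooden-soled → XVI.3.3; sports → XVI.3.3.1. Scheduled 31%. Westmoor agreement on XVI.1: XVI.3.3.1 not covered. → 31%.
Line C: rubber-upper → XVI.1; cork-soled → XVI.1.1; ordinary → XVI.1.1.2. Scheduled 16%. quota on XVI.1.1.2 open → in-quota 13%; Westmoor agreement on XVI.1: CTH met → 11% available; preferential 11%. → 11%.
Line D: textile-upper → XVI.3; leather-soled → XVI.3.2; ordinary → XVI.3.2.2. Scheduled 32%. Westmoor agreement on XVI.1: XVI.3.2.2 not covered. → 32%.
Line E: rubber-upper → XVI.1; rubber-soled → XVI.1.2; ankle boots → XVI.1.2.2. Scheduled 23%. Dunmara agreement on XVI.3.1: XVI.1.2.2 not covered; anti-dumping (Dunmara, XVI.1): +37%; total 23% + 37% = 60%. → 60%.
Sum: 2% + 31% + 11% + 32% + 60% = 136%.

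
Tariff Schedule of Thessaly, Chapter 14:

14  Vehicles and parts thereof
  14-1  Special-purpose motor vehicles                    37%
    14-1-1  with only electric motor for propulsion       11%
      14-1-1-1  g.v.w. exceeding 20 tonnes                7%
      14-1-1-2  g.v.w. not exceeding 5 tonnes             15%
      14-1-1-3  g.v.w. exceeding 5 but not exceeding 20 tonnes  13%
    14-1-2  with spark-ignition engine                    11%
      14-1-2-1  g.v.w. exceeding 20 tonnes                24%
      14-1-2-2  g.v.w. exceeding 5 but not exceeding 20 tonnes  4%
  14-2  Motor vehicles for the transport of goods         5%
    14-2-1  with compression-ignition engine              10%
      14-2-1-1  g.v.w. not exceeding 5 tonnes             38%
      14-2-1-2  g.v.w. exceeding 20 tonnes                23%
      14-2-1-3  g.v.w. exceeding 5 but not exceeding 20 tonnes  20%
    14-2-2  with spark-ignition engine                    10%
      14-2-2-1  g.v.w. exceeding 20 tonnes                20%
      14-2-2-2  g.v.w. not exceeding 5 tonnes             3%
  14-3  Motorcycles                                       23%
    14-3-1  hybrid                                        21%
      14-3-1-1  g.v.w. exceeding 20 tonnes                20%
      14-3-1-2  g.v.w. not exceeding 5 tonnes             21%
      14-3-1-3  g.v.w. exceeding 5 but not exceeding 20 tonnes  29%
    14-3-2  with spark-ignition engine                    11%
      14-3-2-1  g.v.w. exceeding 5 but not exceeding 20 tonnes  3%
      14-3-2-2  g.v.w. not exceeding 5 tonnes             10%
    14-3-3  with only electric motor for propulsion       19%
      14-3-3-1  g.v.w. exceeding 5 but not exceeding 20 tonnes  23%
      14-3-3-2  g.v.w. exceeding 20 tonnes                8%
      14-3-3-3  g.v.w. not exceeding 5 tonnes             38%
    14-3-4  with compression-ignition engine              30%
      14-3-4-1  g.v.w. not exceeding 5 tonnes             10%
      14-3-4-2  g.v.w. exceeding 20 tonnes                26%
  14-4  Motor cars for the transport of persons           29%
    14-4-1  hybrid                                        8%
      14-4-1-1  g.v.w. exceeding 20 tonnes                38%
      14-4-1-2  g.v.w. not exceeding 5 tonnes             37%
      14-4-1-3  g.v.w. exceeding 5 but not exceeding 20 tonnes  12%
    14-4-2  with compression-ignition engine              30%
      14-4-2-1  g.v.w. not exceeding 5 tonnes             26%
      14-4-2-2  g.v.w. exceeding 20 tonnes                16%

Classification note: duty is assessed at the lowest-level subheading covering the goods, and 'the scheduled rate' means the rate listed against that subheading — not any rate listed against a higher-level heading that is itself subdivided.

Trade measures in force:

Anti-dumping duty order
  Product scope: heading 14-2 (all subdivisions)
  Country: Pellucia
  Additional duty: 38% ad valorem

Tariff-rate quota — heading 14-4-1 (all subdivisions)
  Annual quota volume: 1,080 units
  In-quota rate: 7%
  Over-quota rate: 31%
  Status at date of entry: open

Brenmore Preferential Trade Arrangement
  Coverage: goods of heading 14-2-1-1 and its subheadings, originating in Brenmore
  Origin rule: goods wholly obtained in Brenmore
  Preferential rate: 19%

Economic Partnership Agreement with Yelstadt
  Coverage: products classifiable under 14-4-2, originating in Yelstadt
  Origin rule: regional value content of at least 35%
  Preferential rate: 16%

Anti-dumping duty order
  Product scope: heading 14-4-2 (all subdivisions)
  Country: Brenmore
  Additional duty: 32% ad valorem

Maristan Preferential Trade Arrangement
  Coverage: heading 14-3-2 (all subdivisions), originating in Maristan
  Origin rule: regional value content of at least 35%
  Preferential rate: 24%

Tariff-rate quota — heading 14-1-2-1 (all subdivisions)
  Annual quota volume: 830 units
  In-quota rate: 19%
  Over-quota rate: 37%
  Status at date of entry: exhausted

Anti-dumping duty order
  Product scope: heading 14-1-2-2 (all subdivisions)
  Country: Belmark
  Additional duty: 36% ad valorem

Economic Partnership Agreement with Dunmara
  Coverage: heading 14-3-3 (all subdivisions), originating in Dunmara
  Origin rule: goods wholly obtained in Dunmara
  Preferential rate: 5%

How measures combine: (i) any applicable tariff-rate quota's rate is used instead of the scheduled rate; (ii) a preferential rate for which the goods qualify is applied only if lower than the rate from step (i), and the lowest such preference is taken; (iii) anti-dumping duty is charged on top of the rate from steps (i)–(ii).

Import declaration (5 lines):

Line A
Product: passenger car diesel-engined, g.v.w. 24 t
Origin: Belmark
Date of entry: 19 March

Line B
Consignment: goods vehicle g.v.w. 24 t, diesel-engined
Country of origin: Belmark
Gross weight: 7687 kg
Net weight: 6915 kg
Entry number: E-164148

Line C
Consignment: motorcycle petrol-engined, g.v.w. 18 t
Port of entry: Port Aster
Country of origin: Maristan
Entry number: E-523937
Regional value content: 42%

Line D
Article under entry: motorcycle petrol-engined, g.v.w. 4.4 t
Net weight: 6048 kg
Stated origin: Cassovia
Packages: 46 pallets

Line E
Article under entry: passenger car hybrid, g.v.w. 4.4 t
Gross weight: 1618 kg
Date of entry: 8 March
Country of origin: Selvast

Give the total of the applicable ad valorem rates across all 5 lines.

59%

Line A: passenger car → 14-4; diesel-engined → 14-4-2; g.v.w. 24 t → 14-4-2-2. Scheduled 16%. No special measure applies. → 16%.
Line B: goods vehicle → 14-2; diesel-engined → 14-2-1; g.v.w. 24 t → 14-2-1-2. Scheduled 23%. No special measure applies. → 23%.
Line C: motorcycle → 14-3; petrol-engined → 14-3-2; g.v.w. 18 t → 14-3-2-1. Scheduled 3%. Maristan agreement on 14-3-2: RVC ≥ 35% → 24% available; preference 24% not lower than 3% → no reduction. → 3%.
Line D: motorcycle → 14-3; petrol-engined → 14-3-2; g.v.w. 4.4 t → 14-3-2-2. Scheduled 10%. No special measure applies. → 10%.
Line E: passenger car → 14-4; hybrid → 14-4-1; g.v.w. 4.4 t → 14-4-1-2. Scheduled 37%. quota on 14-4-1 open → in-quota 7%. → 7%.
Sum: 16% + 23% + 3% + 10% + 7% = 59%.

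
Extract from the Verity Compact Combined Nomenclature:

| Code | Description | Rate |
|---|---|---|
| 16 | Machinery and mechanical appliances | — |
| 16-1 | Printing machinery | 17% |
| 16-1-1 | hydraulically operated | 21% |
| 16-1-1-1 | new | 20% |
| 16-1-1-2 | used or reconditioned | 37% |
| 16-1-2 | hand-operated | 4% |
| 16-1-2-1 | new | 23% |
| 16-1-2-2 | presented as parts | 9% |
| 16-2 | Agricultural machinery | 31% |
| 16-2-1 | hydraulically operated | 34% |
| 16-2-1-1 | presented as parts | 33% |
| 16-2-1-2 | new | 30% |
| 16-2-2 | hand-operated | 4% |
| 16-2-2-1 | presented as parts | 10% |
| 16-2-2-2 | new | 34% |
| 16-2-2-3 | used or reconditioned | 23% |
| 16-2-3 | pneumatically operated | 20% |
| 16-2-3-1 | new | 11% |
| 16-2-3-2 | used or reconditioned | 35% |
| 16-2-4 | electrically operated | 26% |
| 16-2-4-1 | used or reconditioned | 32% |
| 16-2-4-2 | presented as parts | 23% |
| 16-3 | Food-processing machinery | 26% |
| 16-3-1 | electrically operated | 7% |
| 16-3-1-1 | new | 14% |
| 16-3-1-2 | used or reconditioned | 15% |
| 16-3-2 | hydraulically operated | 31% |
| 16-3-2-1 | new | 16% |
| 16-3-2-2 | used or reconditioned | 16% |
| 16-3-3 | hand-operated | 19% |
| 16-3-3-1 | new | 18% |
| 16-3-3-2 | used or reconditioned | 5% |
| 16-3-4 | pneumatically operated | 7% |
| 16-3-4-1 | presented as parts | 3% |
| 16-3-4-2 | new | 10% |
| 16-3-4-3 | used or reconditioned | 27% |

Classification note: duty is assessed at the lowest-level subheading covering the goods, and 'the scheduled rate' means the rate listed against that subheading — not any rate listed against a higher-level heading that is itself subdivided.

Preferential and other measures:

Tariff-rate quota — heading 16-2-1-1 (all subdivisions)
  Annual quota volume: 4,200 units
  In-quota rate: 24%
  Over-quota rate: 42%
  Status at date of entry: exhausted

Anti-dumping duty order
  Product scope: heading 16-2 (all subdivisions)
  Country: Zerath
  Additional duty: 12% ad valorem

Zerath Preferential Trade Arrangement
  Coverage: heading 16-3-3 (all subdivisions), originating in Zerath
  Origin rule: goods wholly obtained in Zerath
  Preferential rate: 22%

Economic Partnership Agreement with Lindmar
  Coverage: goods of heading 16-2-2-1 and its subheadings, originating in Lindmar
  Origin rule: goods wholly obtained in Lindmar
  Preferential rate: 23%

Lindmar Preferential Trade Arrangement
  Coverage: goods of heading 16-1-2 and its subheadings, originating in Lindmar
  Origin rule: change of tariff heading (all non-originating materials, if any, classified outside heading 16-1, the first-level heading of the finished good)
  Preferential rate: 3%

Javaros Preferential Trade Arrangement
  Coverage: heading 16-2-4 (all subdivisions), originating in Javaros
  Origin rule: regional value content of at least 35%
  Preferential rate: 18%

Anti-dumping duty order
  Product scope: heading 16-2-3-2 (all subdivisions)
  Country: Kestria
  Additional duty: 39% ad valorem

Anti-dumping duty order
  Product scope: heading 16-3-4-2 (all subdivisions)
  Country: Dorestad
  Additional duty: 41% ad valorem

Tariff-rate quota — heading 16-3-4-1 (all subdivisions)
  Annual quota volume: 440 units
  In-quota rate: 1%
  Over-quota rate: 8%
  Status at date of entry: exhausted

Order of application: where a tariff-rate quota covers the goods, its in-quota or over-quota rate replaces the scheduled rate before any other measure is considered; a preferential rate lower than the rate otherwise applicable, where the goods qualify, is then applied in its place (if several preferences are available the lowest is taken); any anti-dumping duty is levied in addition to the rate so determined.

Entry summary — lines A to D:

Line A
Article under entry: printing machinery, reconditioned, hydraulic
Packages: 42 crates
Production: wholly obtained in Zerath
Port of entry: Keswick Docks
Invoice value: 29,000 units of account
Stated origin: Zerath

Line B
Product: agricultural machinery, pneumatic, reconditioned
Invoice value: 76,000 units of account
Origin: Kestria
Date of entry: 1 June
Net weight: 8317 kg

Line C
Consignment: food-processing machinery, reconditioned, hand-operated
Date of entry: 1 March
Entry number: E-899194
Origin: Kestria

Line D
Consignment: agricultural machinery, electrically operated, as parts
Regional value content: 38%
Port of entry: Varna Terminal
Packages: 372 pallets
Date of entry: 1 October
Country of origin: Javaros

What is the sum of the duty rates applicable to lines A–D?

134%

Line A: printing → 16-1; hydraulic → 16-1-1; reconditioned → 16-1-1-2. Scheduled 37%. Zerath agreement on 16-3-3: 16-1-1-2 not covered. → 37%.
Line B: agricultural → 16-2; pneumatic → 16-2-3; reconditioned → 16-2-3-2. Scheduled 35%. anti-dumping (Kestria, 16-2-3-2): +39%; total 35% + 39% = 74%. → 74%.
Line C: food-processing → 16-3; hand-operated → 16-3-3; reconditioned → 16-3-3-2. Scheduled 5%. No special measure applies. → 5%.
Line D: agricultural → 16-2; electrically operated → 16-2-4; as parts → 16-2-4-2. Scheduled 23%. Javaros agreement on 16-2-4: RVC ≥ 35% → 18% available; preferential 18%. → 18%.
Sum: 37% + 74% + 5% + 18% = 134%.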